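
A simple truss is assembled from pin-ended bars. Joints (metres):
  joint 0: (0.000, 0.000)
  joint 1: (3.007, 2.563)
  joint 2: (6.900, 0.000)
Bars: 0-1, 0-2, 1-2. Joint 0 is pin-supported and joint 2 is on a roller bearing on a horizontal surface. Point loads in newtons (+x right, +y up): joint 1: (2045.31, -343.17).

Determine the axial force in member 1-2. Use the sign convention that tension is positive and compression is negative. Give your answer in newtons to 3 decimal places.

-1653.575

N=3 nodes, M=3 members, R=3 reactions → 2N=6, M+R=6
member 0 (0-1): L=3.9511, (cx,cy)=(0.7611,0.6487)
member 1 (0-2): L=6.9000, (cx,cy)=(1.0000,0.0000)
member 2 (1-2): L=4.6609, (cx,cy)=(0.8352,-0.5499)
solve A·x = −loads:
  F[0-1] = +872.7079 N (tension)
  F[0-2] = +1381.1286 N (tension)
  F[1-2] = -1653.5746 N (compression)
  Rx@0 = -2045.3100 N
  Ry@0 = -566.1114 N
  Ry@2 = +909.2814 N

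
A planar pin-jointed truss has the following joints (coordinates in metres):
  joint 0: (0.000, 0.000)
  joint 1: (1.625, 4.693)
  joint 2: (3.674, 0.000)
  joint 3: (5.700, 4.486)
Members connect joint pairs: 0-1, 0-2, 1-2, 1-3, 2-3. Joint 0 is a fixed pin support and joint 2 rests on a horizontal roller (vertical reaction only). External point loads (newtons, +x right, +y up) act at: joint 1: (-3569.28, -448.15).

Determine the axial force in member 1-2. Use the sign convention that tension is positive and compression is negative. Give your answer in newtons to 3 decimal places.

4758.563

N=4 nodes, M=5 members, R=3 reactions → 2N=8, M+R=8
member 0 (0-1): L=4.9664, (cx,cy)=(0.3272,0.9450)
member 1 (0-2): L=3.6740, (cx,cy)=(1.0000,0.0000)
member 2 (1-2): L=5.1208, (cx,cy)=(0.4001,-0.9165)
member 3 (1-3): L=4.0803, (cx,cy)=(0.9987,-0.0507)
member 4 (2-3): L=4.9223, (cx,cy)=(0.4116,0.9114)
solve A·x = −loads:
  F[0-1] = -5089.3114 N (compression)
  F[0-2] = -1904.0549 N (compression)
  F[1-2] = +4758.5628 N (tension)
  F[1-3] = +0.0000 N (tension)
  F[2-3] = -0.0000 N (compression)
  Rx@0 = +3569.2800 N
  Ry@0 = +4809.1699 N
  Ry@2 = -4361.0199 N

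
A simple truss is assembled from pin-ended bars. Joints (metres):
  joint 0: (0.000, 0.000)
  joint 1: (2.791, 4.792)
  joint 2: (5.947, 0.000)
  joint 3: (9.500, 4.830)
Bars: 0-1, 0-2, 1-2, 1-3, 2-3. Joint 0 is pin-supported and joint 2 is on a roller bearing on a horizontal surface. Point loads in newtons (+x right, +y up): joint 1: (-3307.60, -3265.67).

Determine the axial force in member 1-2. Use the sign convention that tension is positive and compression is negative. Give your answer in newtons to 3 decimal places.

N=4 nodes, M=5 members, R=3 reactions → 2N=8, M+R=8
member 0 (0-1): L=5.5455, (cx,cy)=(0.5033,0.8641)
member 1 (0-2): L=5.9470, (cx,cy)=(1.0000,0.0000)
member 2 (1-2): L=5.7379, (cx,cy)=(0.5500,-0.8351)
member 3 (1-3): L=6.7091, (cx,cy)=(1.0000,0.0057)
member 4 (2-3): L=5.9961, (cx,cy)=(0.5926,0.8055)
solve A·x = −loads:
  F[0-1] = -5089.8830 N (compression)
  F[0-2] = -745.9235 N (compression)
  F[1-2] = +1356.1601 N (tension)
  F[1-3] = +0.0000 N (tension)
  F[2-3] = +0.0000 N (tension)
  Rx@0 = +3307.6000 N
  Ry@0 = +4398.2636 N
  Ry@2 = -1132.5936 N

1356.160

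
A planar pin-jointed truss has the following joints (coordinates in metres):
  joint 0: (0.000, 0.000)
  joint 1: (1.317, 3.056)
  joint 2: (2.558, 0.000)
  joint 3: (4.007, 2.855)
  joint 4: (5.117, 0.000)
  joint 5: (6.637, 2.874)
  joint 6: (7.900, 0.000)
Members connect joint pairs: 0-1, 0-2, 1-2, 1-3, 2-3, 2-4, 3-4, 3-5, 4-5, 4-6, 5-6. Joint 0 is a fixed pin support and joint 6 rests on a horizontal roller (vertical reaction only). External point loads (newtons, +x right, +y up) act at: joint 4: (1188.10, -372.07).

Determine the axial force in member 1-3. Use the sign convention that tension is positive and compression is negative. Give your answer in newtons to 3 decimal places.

N=7 nodes, M=11 members, R=3 reactions → 2N=14, M+R=14
member 0 (0-1): L=3.3277, (cx,cy)=(0.3958,0.9184)
member 1 (0-2): L=2.5580, (cx,cy)=(1.0000,0.0000)
member 2 (1-2): L=3.2984, (cx,cy)=(0.3762,-0.9265)
member 3 (1-3): L=2.6975, (cx,cy)=(0.9972,-0.0745)
member 4 (2-3): L=3.2017, (cx,cy)=(0.4526,0.8917)
member 5 (2-4): L=2.5590, (cx,cy)=(1.0000,0.0000)
member 6 (3-4): L=3.0632, (cx,cy)=(0.3624,-0.9320)
member 7 (3-5): L=2.6301, (cx,cy)=(1.0000,0.0072)
member 8 (4-5): L=3.2512, (cx,cy)=(0.4675,0.8840)
member 9 (4-6): L=2.7830, (cx,cy)=(1.0000,0.0000)
member 10 (5-6): L=3.1393, (cx,cy)=(0.4023,-0.9155)
solve A·x = −loads:
  F[0-1] = -142.7257 N (compression)
  F[0-2] = +1244.5863 N (tension)
  F[1-2] = +150.5923 N (tension)
  F[1-3] = -113.4616 N (compression)
  F[2-3] = -156.4683 N (compression)
  F[2-4] = +1372.0603 N (tension)
  F[3-4] = +138.8143 N (tension)
  F[3-5] = -234.2682 N (compression)
  F[4-5] = +274.5418 N (tension)
  F[4-6] = +105.9082 N (tension)
  F[5-6] = -263.2422 N (compression)
  Rx@0 = -1188.1000 N
  Ry@0 = +131.0723 N
  Ry@6 = +240.9977 N

-113.462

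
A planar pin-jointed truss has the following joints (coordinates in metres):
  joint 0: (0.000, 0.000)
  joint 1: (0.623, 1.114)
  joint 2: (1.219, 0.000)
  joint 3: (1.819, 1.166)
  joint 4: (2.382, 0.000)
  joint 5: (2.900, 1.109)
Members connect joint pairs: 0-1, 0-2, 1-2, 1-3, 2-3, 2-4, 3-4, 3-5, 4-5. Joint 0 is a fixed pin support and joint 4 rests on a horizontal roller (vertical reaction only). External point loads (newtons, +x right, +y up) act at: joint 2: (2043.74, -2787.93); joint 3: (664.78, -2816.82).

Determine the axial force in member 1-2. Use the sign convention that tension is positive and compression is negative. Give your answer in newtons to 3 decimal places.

1840.046

N=6 nodes, M=9 members, R=3 reactions → 2N=12, M+R=12
member 0 (0-1): L=1.2764, (cx,cy)=(0.4881,0.8728)
member 1 (0-2): L=1.2190, (cx,cy)=(1.0000,0.0000)
member 2 (1-2): L=1.2634, (cx,cy)=(0.4717,-0.8817)
member 3 (1-3): L=1.1971, (cx,cy)=(0.9991,0.0434)
member 4 (2-3): L=1.3113, (cx,cy)=(0.4576,0.8892)
member 5 (2-4): L=1.1630, (cx,cy)=(1.0000,0.0000)
member 6 (3-4): L=1.2948, (cx,cy)=(0.4348,-0.9005)
member 7 (3-5): L=1.0825, (cx,cy)=(0.9986,-0.0527)
member 8 (4-5): L=1.2240, (cx,cy)=(0.4232,0.9060)
solve A·x = −loads:
  F[0-1] = -1949.5638 N (compression)
  F[0-2] = +3660.1065 N (tension)
  F[1-2] = +1840.0457 N (tension)
  F[1-3] = -1821.3253 N (compression)
  F[2-3] = +1310.7454 N (tension)
  F[2-4] = +1884.6484 N (tension)
  F[3-4] = -4334.3798 N (compression)
  F[3-5] = +0.0000 N (tension)
  F[4-5] = -0.0000 N (compression)
  Rx@0 = -2708.5200 N
  Ry@0 = +1701.5528 N
  Ry@4 = +3903.1972 N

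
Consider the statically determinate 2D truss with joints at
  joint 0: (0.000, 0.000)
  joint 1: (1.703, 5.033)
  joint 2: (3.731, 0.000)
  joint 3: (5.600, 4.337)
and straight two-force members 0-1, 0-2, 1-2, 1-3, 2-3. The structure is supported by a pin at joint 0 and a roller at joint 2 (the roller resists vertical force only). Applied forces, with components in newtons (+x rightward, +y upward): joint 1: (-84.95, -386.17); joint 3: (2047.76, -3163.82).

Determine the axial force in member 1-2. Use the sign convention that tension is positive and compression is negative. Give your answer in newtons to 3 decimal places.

-4951.421

N=4 nodes, M=5 members, R=3 reactions → 2N=8, M+R=8
member 0 (0-1): L=5.3133, (cx,cy)=(0.3205,0.9472)
member 1 (0-2): L=3.7310, (cx,cy)=(1.0000,0.0000)
member 2 (1-2): L=5.4262, (cx,cy)=(0.3737,-0.9275)
member 3 (1-3): L=3.9587, (cx,cy)=(0.9844,-0.1758)
member 4 (2-3): L=4.7226, (cx,cy)=(0.3958,0.9184)
solve A·x = −loads:
  F[0-1] = +3843.5134 N (tension)
  F[0-2] = +730.9038 N (tension)
  F[1-2] = -4951.4206 N (compression)
  F[1-3] = +3217.5237 N (tension)
  F[2-3] = -2829.1088 N (compression)
  Rx@0 = -1962.8100 N
  Ry@0 = -3640.7421 N
  Ry@2 = +7190.7321 N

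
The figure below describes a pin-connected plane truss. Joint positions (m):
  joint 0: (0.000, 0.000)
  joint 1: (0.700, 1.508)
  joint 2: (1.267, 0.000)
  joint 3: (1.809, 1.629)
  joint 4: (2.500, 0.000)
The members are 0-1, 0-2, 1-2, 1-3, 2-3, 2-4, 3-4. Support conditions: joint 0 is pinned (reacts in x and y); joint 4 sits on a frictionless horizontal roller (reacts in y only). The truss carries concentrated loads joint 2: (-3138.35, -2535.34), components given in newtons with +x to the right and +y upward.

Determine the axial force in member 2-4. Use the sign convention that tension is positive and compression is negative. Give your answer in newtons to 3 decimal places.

N=5 nodes, M=7 members, R=3 reactions → 2N=10, M+R=10
member 0 (0-1): L=1.6625, (cx,cy)=(0.4210,0.9070)
member 1 (0-2): L=1.2670, (cx,cy)=(1.0000,0.0000)
member 2 (1-2): L=1.6111, (cx,cy)=(0.3519,-0.9360)
member 3 (1-3): L=1.1156, (cx,cy)=(0.9941,0.1085)
member 4 (2-3): L=1.7168, (cx,cy)=(0.3157,0.9489)
member 5 (2-4): L=1.2330, (cx,cy)=(1.0000,0.0000)
member 6 (3-4): L=1.7695, (cx,cy)=(0.3905,-0.9206)
solve A·x = −loads:
  F[0-1] = -1378.5800 N (compression)
  F[0-2] = -2557.9118 N (compression)
  F[1-2] = +1218.2604 N (tension)
  F[1-3] = -1015.1814 N (compression)
  F[2-3] = +1470.2102 N (tension)
  F[2-4] = +545.0418 N (tension)
  F[3-4] = -1395.7310 N (compression)
  Rx@0 = +3138.3500 N
  Ry@0 = +1250.4297 N
  Ry@4 = +1284.9103 N

545.042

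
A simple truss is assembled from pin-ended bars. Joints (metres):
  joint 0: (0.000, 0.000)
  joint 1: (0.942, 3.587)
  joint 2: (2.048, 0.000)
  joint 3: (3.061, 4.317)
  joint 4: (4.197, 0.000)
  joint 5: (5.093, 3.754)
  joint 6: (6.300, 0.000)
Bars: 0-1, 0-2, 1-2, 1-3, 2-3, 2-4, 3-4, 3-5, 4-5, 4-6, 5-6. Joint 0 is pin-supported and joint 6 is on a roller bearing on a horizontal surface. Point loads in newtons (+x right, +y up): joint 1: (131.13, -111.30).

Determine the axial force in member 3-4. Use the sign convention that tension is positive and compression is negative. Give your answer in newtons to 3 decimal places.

N=7 nodes, M=11 members, R=3 reactions → 2N=14, M+R=14
member 0 (0-1): L=3.7086, (cx,cy)=(0.2540,0.9672)
member 1 (0-2): L=2.0480, (cx,cy)=(1.0000,0.0000)
member 2 (1-2): L=3.7536, (cx,cy)=(0.2946,-0.9556)
member 3 (1-3): L=2.2412, (cx,cy)=(0.9455,0.3257)
member 4 (2-3): L=4.4343, (cx,cy)=(0.2284,0.9736)
member 5 (2-4): L=2.1490, (cx,cy)=(1.0000,0.0000)
member 6 (3-4): L=4.4640, (cx,cy)=(0.2545,-0.9671)
member 7 (3-5): L=2.1086, (cx,cy)=(0.9637,-0.2670)
member 8 (4-5): L=3.8594, (cx,cy)=(0.2322,0.9727)
member 9 (4-6): L=2.1030, (cx,cy)=(1.0000,0.0000)
member 10 (5-6): L=3.9433, (cx,cy)=(0.3061,-0.9520)
solve A·x = −loads:
  F[0-1] = -20.6752 N (compression)
  F[0-2] = +136.3816 N (tension)
  F[1-2] = -130.8154 N (compression)
  F[1-3] = -103.4801 N (compression)
  F[2-3] = +128.4034 N (tension)
  F[2-4] = +68.5036 N (tension)
  F[3-4] = -80.6662 N (compression)
  F[3-5] = -49.7829 N (compression)
  F[4-5] = +80.2017 N (tension)
  F[4-6] = +29.3560 N (tension)
  F[5-6] = -95.9061 N (compression)
  Rx@0 = -131.1300 N
  Ry@0 = +19.9972 N
  Ry@6 = +91.3028 N

-80.666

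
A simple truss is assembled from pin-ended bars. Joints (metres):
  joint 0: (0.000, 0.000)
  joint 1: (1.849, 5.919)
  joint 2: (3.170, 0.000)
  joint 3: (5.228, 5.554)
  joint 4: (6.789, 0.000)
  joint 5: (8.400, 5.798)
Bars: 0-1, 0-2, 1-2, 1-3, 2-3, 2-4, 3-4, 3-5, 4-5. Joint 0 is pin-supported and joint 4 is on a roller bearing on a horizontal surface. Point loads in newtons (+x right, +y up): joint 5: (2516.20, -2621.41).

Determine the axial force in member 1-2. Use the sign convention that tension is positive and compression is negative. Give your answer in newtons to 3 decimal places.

-3007.432

N=6 nodes, M=9 members, R=3 reactions → 2N=12, M+R=12
member 0 (0-1): L=6.2011, (cx,cy)=(0.2982,0.9545)
member 1 (0-2): L=3.1700, (cx,cy)=(1.0000,0.0000)
member 2 (1-2): L=6.0646, (cx,cy)=(0.2178,-0.9760)
member 3 (1-3): L=3.3987, (cx,cy)=(0.9942,-0.1074)
member 4 (2-3): L=5.9230, (cx,cy)=(0.3475,0.9377)
member 5 (2-4): L=3.6190, (cx,cy)=(1.0000,0.0000)
member 6 (3-4): L=5.7692, (cx,cy)=(0.2706,-0.9627)
member 7 (3-5): L=3.1814, (cx,cy)=(0.9971,0.0767)
member 8 (4-5): L=6.0177, (cx,cy)=(0.2677,0.9635)
solve A·x = −loads:
  F[0-1] = +2903.0093 N (tension)
  F[0-2] = +1650.5982 N (tension)
  F[1-2] = -3007.4323 N (compression)
  F[1-3] = +1529.5293 N (tension)
  F[2-3] = +3130.2478 N (tension)
  F[2-4] = -92.1106 N (compression)
  F[3-4] = -2613.4054 N (compression)
  F[3-5] = +3325.2270 N (tension)
  F[4-5] = -2985.4143 N (compression)
  Rx@0 = -2516.2000 N
  Ry@0 = -2770.9558 N
  Ry@4 = +5392.3658 N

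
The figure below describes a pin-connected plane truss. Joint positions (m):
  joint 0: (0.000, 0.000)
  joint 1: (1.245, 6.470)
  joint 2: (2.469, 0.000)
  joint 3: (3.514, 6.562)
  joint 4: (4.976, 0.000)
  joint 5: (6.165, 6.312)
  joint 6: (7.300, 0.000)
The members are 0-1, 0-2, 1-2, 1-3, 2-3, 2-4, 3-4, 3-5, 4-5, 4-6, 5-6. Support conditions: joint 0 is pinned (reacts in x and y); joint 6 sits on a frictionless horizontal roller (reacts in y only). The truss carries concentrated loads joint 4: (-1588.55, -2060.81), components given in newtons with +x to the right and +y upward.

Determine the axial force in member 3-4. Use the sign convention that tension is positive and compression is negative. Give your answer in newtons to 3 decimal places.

N=7 nodes, M=11 members, R=3 reactions → 2N=14, M+R=14
member 0 (0-1): L=6.5887, (cx,cy)=(0.1890,0.9820)
member 1 (0-2): L=2.4690, (cx,cy)=(1.0000,0.0000)
member 2 (1-2): L=6.5848, (cx,cy)=(0.1859,-0.9826)
member 3 (1-3): L=2.2709, (cx,cy)=(0.9992,0.0405)
member 4 (2-3): L=6.6447, (cx,cy)=(0.1573,0.9876)
member 5 (2-4): L=2.5070, (cx,cy)=(1.0000,0.0000)
member 6 (3-4): L=6.7229, (cx,cy)=(0.2175,-0.9761)
member 7 (3-5): L=2.6628, (cx,cy)=(0.9956,-0.0939)
member 8 (4-5): L=6.4230, (cx,cy)=(0.1851,0.9827)
member 9 (4-6): L=2.3240, (cx,cy)=(1.0000,0.0000)
member 10 (5-6): L=6.4132, (cx,cy)=(0.1770,-0.9842)
solve A·x = −loads:
  F[0-1] = -668.1077 N (compression)
  F[0-2] = -1462.3044 N (compression)
  F[1-2] = +657.4559 N (tension)
  F[1-3] = -248.6601 N (compression)
  F[2-3] = -654.1377 N (compression)
  F[2-4] = -1237.2188 N (compression)
  F[3-4] = +721.2561 N (tension)
  F[3-5] = -510.4345 N (compression)
  F[4-5] = +1380.6776 N (tension)
  F[4-6] = +252.5948 N (tension)
  F[5-6] = -1427.2681 N (compression)
  Rx@0 = +1588.5500 N
  Ry@0 = +656.0716 N
  Ry@6 = +1404.7384 N

721.256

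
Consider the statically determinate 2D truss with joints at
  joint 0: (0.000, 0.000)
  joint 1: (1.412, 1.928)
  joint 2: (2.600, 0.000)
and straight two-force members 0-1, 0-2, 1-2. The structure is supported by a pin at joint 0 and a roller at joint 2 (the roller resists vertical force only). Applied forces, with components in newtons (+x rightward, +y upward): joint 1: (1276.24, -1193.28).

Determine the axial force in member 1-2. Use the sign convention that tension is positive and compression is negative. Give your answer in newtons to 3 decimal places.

-1872.807

N=3 nodes, M=3 members, R=3 reactions → 2N=6, M+R=6
member 0 (0-1): L=2.3898, (cx,cy)=(0.5909,0.8068)
member 1 (0-2): L=2.6000, (cx,cy)=(1.0000,0.0000)
member 2 (1-2): L=2.2646, (cx,cy)=(0.5246,-0.8514)
solve A·x = −loads:
  F[0-1] = +497.2176 N (tension)
  F[0-2] = +982.4562 N (tension)
  F[1-2] = -1872.8074 N (compression)
  Rx@0 = -1276.2400 N
  Ry@0 = -401.1439 N
  Ry@2 = +1594.4239 N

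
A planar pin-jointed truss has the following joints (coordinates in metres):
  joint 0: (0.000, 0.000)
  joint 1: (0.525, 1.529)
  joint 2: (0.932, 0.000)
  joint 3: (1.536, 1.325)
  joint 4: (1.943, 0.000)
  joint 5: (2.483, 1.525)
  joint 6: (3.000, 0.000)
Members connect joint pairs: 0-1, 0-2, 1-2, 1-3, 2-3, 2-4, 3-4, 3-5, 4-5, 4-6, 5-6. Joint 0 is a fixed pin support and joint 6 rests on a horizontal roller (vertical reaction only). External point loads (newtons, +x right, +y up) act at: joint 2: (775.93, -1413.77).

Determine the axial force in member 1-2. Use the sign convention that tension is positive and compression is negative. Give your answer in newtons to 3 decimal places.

N=7 nodes, M=11 members, R=3 reactions → 2N=14, M+R=14
member 0 (0-1): L=1.6166, (cx,cy)=(0.3248,0.9458)
member 1 (0-2): L=0.9320, (cx,cy)=(1.0000,0.0000)
member 2 (1-2): L=1.5822, (cx,cy)=(0.2572,-0.9664)
member 3 (1-3): L=1.0314, (cx,cy)=(0.9802,-0.1978)
member 4 (2-3): L=1.4562, (cx,cy)=(0.4148,0.9099)
member 5 (2-4): L=1.0110, (cx,cy)=(1.0000,0.0000)
member 6 (3-4): L=1.3861, (cx,cy)=(0.2936,-0.9559)
member 7 (3-5): L=0.9679, (cx,cy)=(0.9784,0.2066)
member 8 (4-5): L=1.6178, (cx,cy)=(0.3338,0.9426)
member 9 (4-6): L=1.0570, (cx,cy)=(1.0000,0.0000)
member 10 (5-6): L=1.6103, (cx,cy)=(0.3211,-0.9471)
solve A·x = −loads:
  F[0-1] = -1030.4074 N (compression)
  F[0-2] = +1110.5561 N (tension)
  F[1-2] = +1139.5746 N (tension)
  F[1-3] = -640.4110 N (compression)
  F[2-3] = +343.4830 N (tension)
  F[2-4] = +485.2870 N (tension)
  F[3-4] = -532.1580 N (compression)
  F[3-5] = -336.2874 N (compression)
  F[4-5] = +539.6504 N (tension)
  F[4-6] = +148.8998 N (tension)
  F[5-6] = -463.7646 N (compression)
  Rx@0 = -775.9300 N
  Ry@0 = +974.5588 N
  Ry@6 = +439.2112 N

1139.575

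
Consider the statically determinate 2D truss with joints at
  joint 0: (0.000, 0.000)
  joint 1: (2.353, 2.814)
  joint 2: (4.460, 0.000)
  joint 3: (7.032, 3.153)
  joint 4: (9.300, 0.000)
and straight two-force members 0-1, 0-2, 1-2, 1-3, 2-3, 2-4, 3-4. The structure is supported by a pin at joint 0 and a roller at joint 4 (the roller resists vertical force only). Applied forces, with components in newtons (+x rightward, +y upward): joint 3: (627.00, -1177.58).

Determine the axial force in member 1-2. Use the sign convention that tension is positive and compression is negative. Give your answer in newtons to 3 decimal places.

83.048

N=5 nodes, M=7 members, R=3 reactions → 2N=10, M+R=10
member 0 (0-1): L=3.6681, (cx,cy)=(0.6415,0.7671)
member 1 (0-2): L=4.4600, (cx,cy)=(1.0000,0.0000)
member 2 (1-2): L=3.5154, (cx,cy)=(0.5994,-0.8005)
member 3 (1-3): L=4.6913, (cx,cy)=(0.9974,0.0723)
member 4 (2-3): L=4.0690, (cx,cy)=(0.6321,0.7749)
member 5 (2-4): L=4.8400, (cx,cy)=(1.0000,0.0000)
member 6 (3-4): L=3.8840, (cx,cy)=(0.5839,-0.8118)
solve A·x = −loads:
  F[0-1] = -97.2490 N (compression)
  F[0-2] = +689.3824 N (tension)
  F[1-2] = +83.0483 N (tension)
  F[1-3] = -112.4524 N (compression)
  F[2-3] = -85.7910 N (compression)
  F[2-4] = +793.3869 N (tension)
  F[3-4] = -1358.6825 N (compression)
  Rx@0 = -627.0000 N
  Ry@0 = +74.6043 N
  Ry@4 = +1102.9757 N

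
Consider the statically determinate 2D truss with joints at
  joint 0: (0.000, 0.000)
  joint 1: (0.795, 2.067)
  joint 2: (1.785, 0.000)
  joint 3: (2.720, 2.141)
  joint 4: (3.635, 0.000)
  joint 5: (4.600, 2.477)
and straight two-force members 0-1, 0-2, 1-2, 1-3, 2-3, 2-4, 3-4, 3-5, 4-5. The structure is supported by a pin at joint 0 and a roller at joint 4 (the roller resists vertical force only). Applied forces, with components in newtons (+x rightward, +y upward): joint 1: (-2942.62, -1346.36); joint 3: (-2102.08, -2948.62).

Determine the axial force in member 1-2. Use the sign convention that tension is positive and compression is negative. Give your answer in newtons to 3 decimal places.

N=6 nodes, M=9 members, R=3 reactions → 2N=12, M+R=12
member 0 (0-1): L=2.2146, (cx,cy)=(0.3590,0.9333)
member 1 (0-2): L=1.7850, (cx,cy)=(1.0000,0.0000)
member 2 (1-2): L=2.2919, (cx,cy)=(0.4320,-0.9019)
member 3 (1-3): L=1.9264, (cx,cy)=(0.9993,0.0384)
member 4 (2-3): L=2.3363, (cx,cy)=(0.4002,0.9164)
member 5 (2-4): L=1.8500, (cx,cy)=(1.0000,0.0000)
member 6 (3-4): L=2.3283, (cx,cy)=(0.3930,-0.9195)
member 7 (3-5): L=1.9098, (cx,cy)=(0.9844,0.1759)
member 8 (4-5): L=2.6583, (cx,cy)=(0.3630,0.9318)
solve A·x = −loads:
  F[0-1] = -5041.5721 N (compression)
  F[0-2] = -3234.8811 N (compression)
  F[1-2] = +3704.6612 N (tension)
  F[1-3] = -467.8279 N (compression)
  F[2-3] = -3645.9154 N (compression)
  F[2-4] = -175.4566 N (compression)
  F[3-4] = +446.4702 N (tension)
  F[3-5] = +0.0000 N (tension)
  F[4-5] = -0.0000 N (compression)
  Rx@0 = +5044.7000 N
  Ry@0 = +4705.5292 N
  Ry@4 = -410.5492 N

3704.661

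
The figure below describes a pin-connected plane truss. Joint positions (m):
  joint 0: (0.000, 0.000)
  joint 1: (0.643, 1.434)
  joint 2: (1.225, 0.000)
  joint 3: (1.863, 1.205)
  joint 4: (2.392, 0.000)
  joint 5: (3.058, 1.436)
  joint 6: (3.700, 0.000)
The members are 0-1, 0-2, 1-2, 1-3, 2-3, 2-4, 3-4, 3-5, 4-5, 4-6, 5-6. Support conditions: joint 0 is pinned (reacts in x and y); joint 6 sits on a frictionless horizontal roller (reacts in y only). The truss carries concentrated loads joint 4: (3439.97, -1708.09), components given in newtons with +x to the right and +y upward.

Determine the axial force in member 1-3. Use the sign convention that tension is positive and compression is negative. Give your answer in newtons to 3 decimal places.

-568.115

N=7 nodes, M=11 members, R=3 reactions → 2N=14, M+R=14
member 0 (0-1): L=1.5716, (cx,cy)=(0.4091,0.9125)
member 1 (0-2): L=1.2250, (cx,cy)=(1.0000,0.0000)
member 2 (1-2): L=1.5476, (cx,cy)=(0.3761,-0.9266)
member 3 (1-3): L=1.2413, (cx,cy)=(0.9828,-0.1845)
member 4 (2-3): L=1.3635, (cx,cy)=(0.4679,0.8838)
member 5 (2-4): L=1.1670, (cx,cy)=(1.0000,0.0000)
member 6 (3-4): L=1.3160, (cx,cy)=(0.4020,-0.9157)
member 7 (3-5): L=1.2171, (cx,cy)=(0.9818,0.1898)
member 8 (4-5): L=1.5829, (cx,cy)=(0.4207,0.9072)
member 9 (4-6): L=1.3080, (cx,cy)=(1.0000,0.0000)
member 10 (5-6): L=1.5730, (cx,cy)=(0.4081,-0.9129)
solve A·x = −loads:
  F[0-1] = -661.7576 N (compression)
  F[0-2] = +3710.7263 N (tension)
  F[1-2] = +764.7805 N (tension)
  F[1-3] = -568.1148 N (compression)
  F[2-3] = -801.8381 N (compression)
  F[2-4] = +4373.5307 N (tension)
  F[3-4] = +426.2028 N (tension)
  F[3-5] = -1125.3372 N (compression)
  F[4-5] = +1452.6723 N (tension)
  F[4-6] = +493.6860 N (tension)
  F[5-6] = -1209.5907 N (compression)
  Rx@0 = -3439.9700 N
  Ry@0 = +603.8329 N
  Ry@6 = +1104.2571 N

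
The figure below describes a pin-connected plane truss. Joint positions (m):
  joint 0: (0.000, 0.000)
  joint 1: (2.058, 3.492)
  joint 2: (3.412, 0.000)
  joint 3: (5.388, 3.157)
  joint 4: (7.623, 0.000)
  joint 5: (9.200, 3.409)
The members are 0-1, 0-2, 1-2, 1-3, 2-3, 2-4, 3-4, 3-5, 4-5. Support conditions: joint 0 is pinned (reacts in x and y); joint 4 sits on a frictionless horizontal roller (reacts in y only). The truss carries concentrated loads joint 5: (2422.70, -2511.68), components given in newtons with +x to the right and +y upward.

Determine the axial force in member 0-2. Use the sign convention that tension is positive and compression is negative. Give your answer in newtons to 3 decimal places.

N=6 nodes, M=9 members, R=3 reactions → 2N=12, M+R=12
member 0 (0-1): L=4.0533, (cx,cy)=(0.5077,0.8615)
member 1 (0-2): L=3.4120, (cx,cy)=(1.0000,0.0000)
member 2 (1-2): L=3.7453, (cx,cy)=(0.3615,-0.9324)
member 3 (1-3): L=3.3468, (cx,cy)=(0.9950,-0.1001)
member 4 (2-3): L=3.7244, (cx,cy)=(0.5306,0.8477)
member 5 (2-4): L=4.2110, (cx,cy)=(1.0000,0.0000)
member 6 (3-4): L=3.8681, (cx,cy)=(0.5778,-0.8162)
member 7 (3-5): L=3.8203, (cx,cy)=(0.9978,0.0660)
member 8 (4-5): L=3.7561, (cx,cy)=(0.4199,0.9076)
solve A·x = −loads:
  F[0-1] = +1860.7107 N (tension)
  F[0-2] = +1477.9585 N (tension)
  F[1-2] = -1895.1785 N (compression)
  F[1-3] = +1638.1102 N (tension)
  F[2-3] = +2084.5816 N (tension)
  F[2-4] = -313.1663 N (compression)
  F[3-4] = -1664.5860 N (compression)
  F[3-5] = +3705.7505 N (tension)
  F[4-5] = -3036.7392 N (compression)
  Rx@0 = -2422.7000 N
  Ry@0 = -1603.0308 N
  Ry@4 = +4114.7108 N

1477.958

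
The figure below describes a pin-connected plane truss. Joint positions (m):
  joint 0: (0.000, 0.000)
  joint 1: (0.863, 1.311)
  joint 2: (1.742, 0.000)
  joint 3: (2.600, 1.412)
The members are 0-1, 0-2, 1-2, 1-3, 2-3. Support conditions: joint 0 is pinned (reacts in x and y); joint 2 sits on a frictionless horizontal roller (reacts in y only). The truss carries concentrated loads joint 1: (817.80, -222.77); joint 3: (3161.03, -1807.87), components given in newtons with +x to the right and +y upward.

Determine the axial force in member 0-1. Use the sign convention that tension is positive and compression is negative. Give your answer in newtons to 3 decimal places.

N=4 nodes, M=5 members, R=3 reactions → 2N=8, M+R=8
member 0 (0-1): L=1.5696, (cx,cy)=(0.5498,0.8353)
member 1 (0-2): L=1.7420, (cx,cy)=(1.0000,0.0000)
member 2 (1-2): L=1.5784, (cx,cy)=(0.5569,-0.8306)
member 3 (1-3): L=1.7399, (cx,cy)=(0.9983,0.0580)
member 4 (2-3): L=1.6522, (cx,cy)=(0.5193,0.8546)
solve A·x = −loads:
  F[0-1] = +4735.8421 N (tension)
  F[0-2] = +1374.8802 N (tension)
  F[1-2] = -4721.6464 N (compression)
  F[1-3] = +4423.0520 N (tension)
  F[2-3] = -2415.9028 N (compression)
  Rx@0 = -3978.8300 N
  Ry@0 = -3955.7106 N
  Ry@2 = +5986.3506 N

4735.842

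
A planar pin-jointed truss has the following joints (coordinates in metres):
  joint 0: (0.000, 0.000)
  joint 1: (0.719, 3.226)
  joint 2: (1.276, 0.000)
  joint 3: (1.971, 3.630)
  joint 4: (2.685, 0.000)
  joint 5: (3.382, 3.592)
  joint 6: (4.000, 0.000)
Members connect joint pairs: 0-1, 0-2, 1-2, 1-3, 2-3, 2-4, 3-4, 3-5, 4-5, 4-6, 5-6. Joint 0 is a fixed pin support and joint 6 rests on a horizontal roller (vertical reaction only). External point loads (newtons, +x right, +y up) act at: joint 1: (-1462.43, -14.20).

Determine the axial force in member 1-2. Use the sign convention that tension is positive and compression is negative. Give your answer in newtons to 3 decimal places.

N=7 nodes, M=11 members, R=3 reactions → 2N=14, M+R=14
member 0 (0-1): L=3.3052, (cx,cy)=(0.2175,0.9761)
member 1 (0-2): L=1.2760, (cx,cy)=(1.0000,0.0000)
member 2 (1-2): L=3.2737, (cx,cy)=(0.1701,-0.9854)
member 3 (1-3): L=1.3156, (cx,cy)=(0.9517,0.3071)
member 4 (2-3): L=3.6959, (cx,cy)=(0.1880,0.9822)
member 5 (2-4): L=1.4090, (cx,cy)=(1.0000,0.0000)
member 6 (3-4): L=3.6996, (cx,cy)=(0.1930,-0.9812)
member 7 (3-5): L=1.4115, (cx,cy)=(0.9996,-0.0269)
member 8 (4-5): L=3.6590, (cx,cy)=(0.1905,0.9817)
member 9 (4-6): L=1.3150, (cx,cy)=(1.0000,0.0000)
member 10 (5-6): L=3.6448, (cx,cy)=(0.1696,-0.9855)
solve A·x = −loads:
  F[0-1] = -1220.3221 N (compression)
  F[0-2] = -1196.9622 N (compression)
  F[1-2] = +1502.5522 N (tension)
  F[1-3] = +989.1085 N (tension)
  F[2-3] = -1507.5380 N (compression)
  F[2-4] = -657.8305 N (compression)
  F[3-4] = +1187.6833 N (tension)
  F[3-5] = +428.7675 N (tension)
  F[4-5] = -1187.0908 N (compression)
  F[4-6] = -202.4840 N (compression)
  F[5-6] = +1194.1889 N (tension)
  Rx@0 = +1462.4300 N
  Ry@0 = +1191.0973 N
  Ry@6 = -1176.8973 N

1502.552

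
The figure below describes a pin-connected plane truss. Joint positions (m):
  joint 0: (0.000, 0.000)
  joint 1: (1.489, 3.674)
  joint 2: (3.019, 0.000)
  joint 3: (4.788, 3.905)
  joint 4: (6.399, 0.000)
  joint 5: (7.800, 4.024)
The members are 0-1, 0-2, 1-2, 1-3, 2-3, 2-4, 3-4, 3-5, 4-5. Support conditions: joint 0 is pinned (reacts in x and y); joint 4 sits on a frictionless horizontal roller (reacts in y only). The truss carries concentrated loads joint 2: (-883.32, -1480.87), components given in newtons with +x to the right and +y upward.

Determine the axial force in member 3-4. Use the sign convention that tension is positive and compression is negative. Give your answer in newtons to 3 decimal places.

-755.783

N=6 nodes, M=9 members, R=3 reactions → 2N=12, M+R=12
member 0 (0-1): L=3.9643, (cx,cy)=(0.3756,0.9268)
member 1 (0-2): L=3.0190, (cx,cy)=(1.0000,0.0000)
member 2 (1-2): L=3.9798, (cx,cy)=(0.3844,-0.9232)
member 3 (1-3): L=3.3071, (cx,cy)=(0.9976,0.0699)
member 4 (2-3): L=4.2870, (cx,cy)=(0.4126,0.9109)
member 5 (2-4): L=3.3800, (cx,cy)=(1.0000,0.0000)
member 6 (3-4): L=4.2243, (cx,cy)=(0.3814,-0.9244)
member 7 (3-5): L=3.0143, (cx,cy)=(0.9992,0.0395)
member 8 (4-5): L=4.2609, (cx,cy)=(0.3288,0.9444)
solve A·x = −loads:
  F[0-1] = -844.0051 N (compression)
  F[0-2] = -566.3070 N (compression)
  F[1-2] = +799.9506 N (tension)
  F[1-3] = -626.0728 N (compression)
  F[2-3] = +815.0185 N (tension)
  F[2-4] = +288.2322 N (tension)
  F[3-4] = -755.7832 N (compression)
  F[3-5] = +0.0000 N (tension)
  F[4-5] = -0.0000 N (compression)
  Rx@0 = +883.3200 N
  Ry@0 = +782.2067 N
  Ry@4 = +698.6633 N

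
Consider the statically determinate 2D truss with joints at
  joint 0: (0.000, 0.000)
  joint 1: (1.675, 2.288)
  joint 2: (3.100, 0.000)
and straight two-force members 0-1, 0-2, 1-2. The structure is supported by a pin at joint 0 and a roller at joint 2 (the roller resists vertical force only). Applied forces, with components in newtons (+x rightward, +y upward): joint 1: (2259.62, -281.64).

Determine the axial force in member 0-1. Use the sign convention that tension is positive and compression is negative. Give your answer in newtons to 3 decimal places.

1906.441

N=3 nodes, M=3 members, R=3 reactions → 2N=6, M+R=6
member 0 (0-1): L=2.8356, (cx,cy)=(0.5907,0.8069)
member 1 (0-2): L=3.1000, (cx,cy)=(1.0000,0.0000)
member 2 (1-2): L=2.6955, (cx,cy)=(0.5287,-0.8488)
solve A·x = −loads:
  F[0-1] = +1906.4406 N (tension)
  F[0-2] = +1133.4740 N (tension)
  F[1-2] = -2144.0333 N (compression)
  Rx@0 = -2259.6200 N
  Ry@0 = -1538.2818 N
  Ry@2 = +1819.9218 N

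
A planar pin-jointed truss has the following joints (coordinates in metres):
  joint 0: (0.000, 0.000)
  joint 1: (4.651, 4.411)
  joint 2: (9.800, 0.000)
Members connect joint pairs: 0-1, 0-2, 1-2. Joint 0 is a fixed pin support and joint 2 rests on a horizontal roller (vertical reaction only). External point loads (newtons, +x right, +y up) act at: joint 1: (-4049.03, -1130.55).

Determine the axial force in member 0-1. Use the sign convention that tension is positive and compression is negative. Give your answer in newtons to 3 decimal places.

N=3 nodes, M=3 members, R=3 reactions → 2N=6, M+R=6
member 0 (0-1): L=6.4100, (cx,cy)=(0.7256,0.6881)
member 1 (0-2): L=9.8000, (cx,cy)=(1.0000,0.0000)
member 2 (1-2): L=6.7801, (cx,cy)=(0.7594,-0.6506)
solve A·x = −loads:
  F[0-1] = -3511.6150 N (compression)
  F[0-2] = -1501.0740 N (compression)
  F[1-2] = +1976.5705 N (tension)
  Rx@0 = +4049.0300 N
  Ry@0 = +2416.4769 N
  Ry@2 = -1285.9269 N

-3511.615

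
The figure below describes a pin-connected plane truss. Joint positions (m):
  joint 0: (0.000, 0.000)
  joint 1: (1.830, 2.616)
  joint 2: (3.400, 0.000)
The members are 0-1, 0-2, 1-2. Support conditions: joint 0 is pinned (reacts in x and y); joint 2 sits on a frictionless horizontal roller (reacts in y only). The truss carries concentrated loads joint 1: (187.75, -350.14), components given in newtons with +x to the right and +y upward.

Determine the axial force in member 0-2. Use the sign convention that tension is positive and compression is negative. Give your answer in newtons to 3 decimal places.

199.800

N=3 nodes, M=3 members, R=3 reactions → 2N=6, M+R=6
member 0 (0-1): L=3.1925, (cx,cy)=(0.5732,0.8194)
member 1 (0-2): L=3.4000, (cx,cy)=(1.0000,0.0000)
member 2 (1-2): L=3.0510, (cx,cy)=(0.5146,-0.8574)
solve A·x = −loads:
  F[0-1] = -21.0215 N (compression)
  F[0-2] = +199.7998 N (tension)
  F[1-2] = -388.2682 N (compression)
  Rx@0 = -187.7500 N
  Ry@0 = +17.2252 N
  Ry@2 = +332.9148 N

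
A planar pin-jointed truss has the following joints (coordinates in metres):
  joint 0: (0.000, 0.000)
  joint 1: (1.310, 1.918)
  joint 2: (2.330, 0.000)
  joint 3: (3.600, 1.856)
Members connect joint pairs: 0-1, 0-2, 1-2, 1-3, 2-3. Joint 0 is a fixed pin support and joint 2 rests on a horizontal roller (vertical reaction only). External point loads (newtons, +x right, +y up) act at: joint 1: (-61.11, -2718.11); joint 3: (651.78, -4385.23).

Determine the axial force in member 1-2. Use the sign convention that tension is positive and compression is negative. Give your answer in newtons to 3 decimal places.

N=4 nodes, M=5 members, R=3 reactions → 2N=8, M+R=8
member 0 (0-1): L=2.3227, (cx,cy)=(0.5640,0.8258)
member 1 (0-2): L=2.3300, (cx,cy)=(1.0000,0.0000)
member 2 (1-2): L=2.1724, (cx,cy)=(0.4695,-0.8829)
member 3 (1-3): L=2.2908, (cx,cy)=(0.9996,-0.0271)
member 4 (2-3): L=2.2489, (cx,cy)=(0.5647,0.8253)
solve A·x = −loads:
  F[0-1] = +2021.3970 N (tension)
  F[0-2] = -549.4072 N (compression)
  F[1-2] = -5079.1085 N (compression)
  F[1-3] = +3587.3287 N (tension)
  F[2-3] = -5195.9494 N (compression)
  Rx@0 = -590.6700 N
  Ry@0 = -1669.2123 N
  Ry@2 = +8772.5523 N

-5079.108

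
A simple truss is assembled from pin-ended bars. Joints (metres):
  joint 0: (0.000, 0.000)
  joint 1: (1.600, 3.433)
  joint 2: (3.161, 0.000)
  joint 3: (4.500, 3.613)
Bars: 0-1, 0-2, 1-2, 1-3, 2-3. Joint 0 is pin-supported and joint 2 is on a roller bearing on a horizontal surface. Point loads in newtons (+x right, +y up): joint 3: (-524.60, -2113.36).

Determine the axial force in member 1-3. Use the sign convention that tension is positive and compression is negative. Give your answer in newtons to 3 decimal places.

N=4 nodes, M=5 members, R=3 reactions → 2N=8, M+R=8
member 0 (0-1): L=3.7875, (cx,cy)=(0.4224,0.9064)
member 1 (0-2): L=3.1610, (cx,cy)=(1.0000,0.0000)
member 2 (1-2): L=3.7712, (cx,cy)=(0.4139,-0.9103)
member 3 (1-3): L=2.9056, (cx,cy)=(0.9981,0.0619)
member 4 (2-3): L=3.8531, (cx,cy)=(0.3475,0.9377)
solve A·x = −loads:
  F[0-1] = +326.1343 N (tension)
  F[0-2] = -662.3713 N (compression)
  F[1-2] = -306.6807 N (compression)
  F[1-3] = +265.2229 N (tension)
  F[2-3] = -2271.3483 N (compression)
  Rx@0 = +524.6000 N
  Ry@0 = -295.6056 N
  Ry@2 = +2408.9656 N

265.223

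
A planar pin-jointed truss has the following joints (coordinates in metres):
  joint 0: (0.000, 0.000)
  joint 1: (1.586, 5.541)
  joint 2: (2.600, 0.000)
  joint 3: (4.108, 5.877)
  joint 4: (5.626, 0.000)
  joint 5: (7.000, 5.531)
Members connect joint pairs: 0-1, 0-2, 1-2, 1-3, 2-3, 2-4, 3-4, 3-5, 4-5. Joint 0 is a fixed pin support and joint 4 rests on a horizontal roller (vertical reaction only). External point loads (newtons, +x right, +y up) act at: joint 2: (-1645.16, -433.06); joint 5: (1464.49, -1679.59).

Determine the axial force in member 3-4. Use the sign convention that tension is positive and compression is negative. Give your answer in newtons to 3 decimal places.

-2343.182

N=6 nodes, M=9 members, R=3 reactions → 2N=12, M+R=12
member 0 (0-1): L=5.7635, (cx,cy)=(0.2752,0.9614)
member 1 (0-2): L=2.6000, (cx,cy)=(1.0000,0.0000)
member 2 (1-2): L=5.6330, (cx,cy)=(0.1800,-0.9837)
member 3 (1-3): L=2.5443, (cx,cy)=(0.9912,0.1321)
member 4 (2-3): L=6.0674, (cx,cy)=(0.2485,0.9686)
member 5 (2-4): L=3.0260, (cx,cy)=(1.0000,0.0000)
member 6 (3-4): L=6.0699, (cx,cy)=(0.2501,-0.9682)
member 7 (3-5): L=2.9126, (cx,cy)=(0.9929,-0.1188)
member 8 (4-5): L=5.6991, (cx,cy)=(0.2411,0.9705)
solve A·x = −loads:
  F[0-1] = +1681.9659 N (tension)
  F[0-2] = -643.5124 N (compression)
  F[1-2] = -1543.5630 N (compression)
  F[1-3] = +747.2440 N (tension)
  F[2-3] = +2014.6251 N (tension)
  F[2-4] = +223.0719 N (tension)
  F[3-4] = -2343.1817 N (compression)
  F[3-5] = +1840.4502 N (tension)
  F[4-5] = -1505.3611 N (compression)
  Rx@0 = +180.6700 N
  Ry@0 = -1617.0301 N
  Ry@4 = +3729.6801 N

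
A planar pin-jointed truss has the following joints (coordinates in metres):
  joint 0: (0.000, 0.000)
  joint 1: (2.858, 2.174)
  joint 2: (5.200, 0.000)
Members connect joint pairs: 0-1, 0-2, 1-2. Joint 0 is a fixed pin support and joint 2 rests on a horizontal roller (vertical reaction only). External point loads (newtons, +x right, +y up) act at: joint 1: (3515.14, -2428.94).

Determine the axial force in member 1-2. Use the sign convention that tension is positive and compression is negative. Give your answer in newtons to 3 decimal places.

N=3 nodes, M=3 members, R=3 reactions → 2N=6, M+R=6
member 0 (0-1): L=3.5909, (cx,cy)=(0.7959,0.6054)
member 1 (0-2): L=5.2000, (cx,cy)=(1.0000,0.0000)
member 2 (1-2): L=3.1955, (cx,cy)=(0.7329,-0.6803)
solve A·x = −loads:
  F[0-1] = +620.4625 N (tension)
  F[0-2] = +3021.3111 N (tension)
  F[1-2] = -4122.3779 N (compression)
  Rx@0 = -3515.1400 N
  Ry@0 = -375.6417 N
  Ry@2 = +2804.5817 N

-4122.378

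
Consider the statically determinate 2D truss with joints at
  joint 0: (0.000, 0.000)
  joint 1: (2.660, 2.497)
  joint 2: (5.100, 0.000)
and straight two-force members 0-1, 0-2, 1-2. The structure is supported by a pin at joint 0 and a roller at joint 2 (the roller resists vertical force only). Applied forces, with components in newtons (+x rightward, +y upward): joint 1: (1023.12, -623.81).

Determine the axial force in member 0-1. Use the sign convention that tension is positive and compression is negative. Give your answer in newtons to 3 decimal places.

N=3 nodes, M=3 members, R=3 reactions → 2N=6, M+R=6
member 0 (0-1): L=3.6484, (cx,cy)=(0.7291,0.6844)
member 1 (0-2): L=5.1000, (cx,cy)=(1.0000,0.0000)
member 2 (1-2): L=3.4912, (cx,cy)=(0.6989,-0.7152)
solve A·x = −loads:
  F[0-1] = +295.8399 N (tension)
  F[0-2] = +807.4253 N (tension)
  F[1-2] = -1155.2863 N (compression)
  Rx@0 = -1023.1200 N
  Ry@0 = -202.4773 N
  Ry@2 = +826.2873 N

295.840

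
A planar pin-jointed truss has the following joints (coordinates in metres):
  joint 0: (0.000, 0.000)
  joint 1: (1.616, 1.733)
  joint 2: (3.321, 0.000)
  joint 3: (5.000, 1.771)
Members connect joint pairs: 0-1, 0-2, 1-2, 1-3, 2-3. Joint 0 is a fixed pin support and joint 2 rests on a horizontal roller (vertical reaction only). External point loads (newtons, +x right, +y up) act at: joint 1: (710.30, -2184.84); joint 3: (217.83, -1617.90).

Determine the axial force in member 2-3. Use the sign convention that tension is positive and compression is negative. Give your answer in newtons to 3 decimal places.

N=4 nodes, M=5 members, R=3 reactions → 2N=8, M+R=8
member 0 (0-1): L=2.3695, (cx,cy)=(0.6820,0.7314)
member 1 (0-2): L=3.3210, (cx,cy)=(1.0000,0.0000)
member 2 (1-2): L=2.4311, (cx,cy)=(0.7013,-0.7128)
member 3 (1-3): L=3.3842, (cx,cy)=(0.9999,0.0112)
member 4 (2-3): L=2.4404, (cx,cy)=(0.6880,0.7257)
solve A·x = −loads:
  F[0-1] = +250.3351 N (tension)
  F[0-2] = +757.4046 N (tension)
  F[1-2] = -3293.9195 N (compression)
  F[1-3] = +1770.6439 N (tension)
  F[2-3] = -2256.8150 N (compression)
  Rx@0 = -928.1300 N
  Ry@0 = -183.0860 N
  Ry@2 = +3985.8260 N

-2256.815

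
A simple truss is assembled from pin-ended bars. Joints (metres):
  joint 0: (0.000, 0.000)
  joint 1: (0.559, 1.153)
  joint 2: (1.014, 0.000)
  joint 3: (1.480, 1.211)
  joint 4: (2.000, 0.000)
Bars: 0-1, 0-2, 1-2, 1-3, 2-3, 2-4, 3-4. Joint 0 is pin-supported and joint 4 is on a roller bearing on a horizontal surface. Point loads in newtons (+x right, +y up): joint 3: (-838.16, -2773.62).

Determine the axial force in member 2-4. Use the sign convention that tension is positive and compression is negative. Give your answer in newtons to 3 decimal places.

N=5 nodes, M=7 members, R=3 reactions → 2N=10, M+R=10
member 0 (0-1): L=1.2814, (cx,cy)=(0.4363,0.8998)
member 1 (0-2): L=1.0140, (cx,cy)=(1.0000,0.0000)
member 2 (1-2): L=1.2395, (cx,cy)=(0.3671,-0.9302)
member 3 (1-3): L=0.9228, (cx,cy)=(0.9980,0.0629)
member 4 (2-3): L=1.2976, (cx,cy)=(0.3591,0.9333)
member 5 (2-4): L=0.9860, (cx,cy)=(1.0000,0.0000)
member 6 (3-4): L=1.3179, (cx,cy)=(0.3946,-0.9189)
solve A·x = −loads:
  F[0-1] = -1365.4314 N (compression)
  F[0-2] = -242.4846 N (compression)
  F[1-2] = +1249.4749 N (tension)
  F[1-3] = -1056.4146 N (compression)
  F[2-3] = -1245.3319 N (compression)
  F[2-4] = +663.4070 N (tension)
  F[3-4] = -1681.3834 N (compression)
  Rx@0 = +838.1600 N
  Ry@0 = +1228.6471 N
  Ry@4 = +1544.9729 N

663.407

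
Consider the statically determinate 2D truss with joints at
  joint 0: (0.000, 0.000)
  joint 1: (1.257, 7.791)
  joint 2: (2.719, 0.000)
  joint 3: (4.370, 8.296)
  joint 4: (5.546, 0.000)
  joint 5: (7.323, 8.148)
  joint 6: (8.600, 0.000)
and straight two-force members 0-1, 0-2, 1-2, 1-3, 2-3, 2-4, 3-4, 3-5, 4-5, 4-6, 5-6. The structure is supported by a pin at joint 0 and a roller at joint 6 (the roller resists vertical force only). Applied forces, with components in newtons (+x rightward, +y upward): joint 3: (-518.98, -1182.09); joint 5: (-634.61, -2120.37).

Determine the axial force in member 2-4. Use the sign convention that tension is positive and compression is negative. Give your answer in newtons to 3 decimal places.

-101.037

N=7 nodes, M=11 members, R=3 reactions → 2N=14, M+R=14
member 0 (0-1): L=7.8918, (cx,cy)=(0.1593,0.9872)
member 1 (0-2): L=2.7190, (cx,cy)=(1.0000,0.0000)
member 2 (1-2): L=7.9270, (cx,cy)=(0.1844,-0.9828)
member 3 (1-3): L=3.1537, (cx,cy)=(0.9871,0.1601)
member 4 (2-3): L=8.4587, (cx,cy)=(0.1952,0.9808)
member 5 (2-4): L=2.8270, (cx,cy)=(1.0000,0.0000)
member 6 (3-4): L=8.3789, (cx,cy)=(0.1404,-0.9901)
member 7 (3-5): L=2.9567, (cx,cy)=(0.9987,-0.0501)
member 8 (4-5): L=8.3395, (cx,cy)=(0.2131,0.9770)
member 9 (4-6): L=3.0540, (cx,cy)=(1.0000,0.0000)
member 10 (5-6): L=8.2475, (cx,cy)=(0.1548,-0.9879)
solve A·x = −loads:
  F[0-1] = -2024.0040 N (compression)
  F[0-2] = -831.2061 N (compression)
  F[1-2] = +1921.3416 N (tension)
  F[1-3] = -685.5900 N (compression)
  F[2-3] = -1925.4132 N (compression)
  F[2-4] = -101.0372 N (compression)
  F[3-4] = +857.3331 N (tension)
  F[3-5] = -654.7219 N (compression)
  F[4-5] = -868.7995 N (compression)
  F[4-6] = +204.4165 N (tension)
  F[5-6] = -1320.2171 N (compression)
  Rx@0 = +1153.5900 N
  Ry@0 = +1998.1644 N
  Ry@6 = +1304.2956 N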